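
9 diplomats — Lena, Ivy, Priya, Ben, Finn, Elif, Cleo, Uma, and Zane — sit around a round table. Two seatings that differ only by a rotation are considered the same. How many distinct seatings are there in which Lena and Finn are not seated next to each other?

Without the restriction there are (8)! = 40320 seatings.
Those with Lena next to Finn: fuse the pair into one unit and seat 8 units around a circle — 2·(7)! = 10080.
Subtracting, 40320 − 10080 = 30240.

30240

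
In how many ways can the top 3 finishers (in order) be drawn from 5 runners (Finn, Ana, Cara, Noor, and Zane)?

60

This is an ordered selection of 3 from 5: P(5,3).
That gives 5 × 4 × 3 = 60.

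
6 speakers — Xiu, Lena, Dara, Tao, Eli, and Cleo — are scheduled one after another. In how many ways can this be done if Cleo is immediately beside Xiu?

240

Glue Cleo and Xiu into one block (2 internal orders), leaving 5 units to arrange in a row.
That gives 2 × 5! = 2 × 120 = 240.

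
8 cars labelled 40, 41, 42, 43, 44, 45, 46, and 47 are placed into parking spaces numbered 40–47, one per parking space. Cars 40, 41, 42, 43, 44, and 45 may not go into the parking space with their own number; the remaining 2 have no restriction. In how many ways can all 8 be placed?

Let Aᵢ (for 40 ≤ i ≤ 45) be the placements that put car i in its forbidden parking space. Any j of these fix j positions, leaving (8−j)! ways to fill the rest, and there are C(6,j) ways to pick which j.
By inclusion–exclusion, the number of valid placements is Σ_{j=0}^{6} (−1)^j C(6,j)·(8−j)!.
Computing: 40320 − 30240 + 10800 − 2400 + 360 − 36 + 2 = 18806.

18806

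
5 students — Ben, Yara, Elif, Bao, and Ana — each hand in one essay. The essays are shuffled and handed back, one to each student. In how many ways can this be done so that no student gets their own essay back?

This is the derangement count D_5: permutations of 5 items with no fixed point.
By inclusion–exclusion this is Σ_{j=0}^{5} (−1)^j C(5,j)·(5−j)!.
Computing: 120 − 120 + 60 − 20 + 5 − 1 = 44.

44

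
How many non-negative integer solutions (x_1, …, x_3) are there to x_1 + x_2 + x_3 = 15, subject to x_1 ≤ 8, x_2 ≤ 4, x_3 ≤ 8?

20

Without the upper bounds there are C(17,2) = 136 ways to split 15 among 3 variables.
Subtract solutions that violate a single cap (substitute x_i' = x_i − (cap_i+1)): x_1 ≥ 9 gives C(8,2) = 28; x_2 ≥ 5 gives C(12,2) = 66; x_3 ≥ 9 gives C(8,2) = 28. Together 122.
Add back pairs where two caps are both exceeded: 3 + 0 + 3 = 6.
By inclusion–exclusion the count is 136 − 122 + 6 = 20.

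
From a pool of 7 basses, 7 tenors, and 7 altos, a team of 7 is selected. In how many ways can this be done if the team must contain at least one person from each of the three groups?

105987

Unrestricted: C(21,7) = 116280 ways to pick any 7 of the 21.
Selections missing a whole group: no basses → C(14,7) = 3432; no tenors → C(14,7) = 3432; no altos → C(14,7) = 3432.
Add back selections omitting two groups (i.e. drawn from a single group): C(7,7) + C(7,7) + C(7,7) = 3.
By inclusion–exclusion: 116280 − 10296 + 3 = 105987.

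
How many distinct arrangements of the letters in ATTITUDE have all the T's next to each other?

720

Treat the 3 copies of T as a single block. The multiset to arrange is then {TTT, A, D, E, I, U}, 6 items in all.
All 6 items are distinct, so there are (6)! = 720 arrangements.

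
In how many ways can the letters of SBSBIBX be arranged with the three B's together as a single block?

Treat the 3 copies of B as a single block. The multiset to arrange is then {BBB, I, S, S, X}, 5 items in all.
That gives (5)!/(2!) = 60 arrangements.

60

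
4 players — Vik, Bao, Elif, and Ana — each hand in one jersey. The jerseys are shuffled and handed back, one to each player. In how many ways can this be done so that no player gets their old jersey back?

Count assignments avoiding every fixed point. For any j of the 4 players fixed to their old jersey, the other 4−j can be arranged in (4−j)! ways.
By inclusion–exclusion this is Σ_{j=0}^{4} (−1)^j C(4,j)·(4−j)!.
Computing: 24 − 24 + 12 − 4 + 1 = 9.

9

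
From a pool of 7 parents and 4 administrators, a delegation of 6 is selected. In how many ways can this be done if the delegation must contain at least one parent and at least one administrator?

Unrestricted: C(11,6) = 462 ways to pick any 6 of the 11.
Subtract selections that omit an entire group: no parents → C(4,6) = 0; no administrators → C(7,6) = 7.
Both groups omitted at once is impossible, so 462 − 7 = 455.

455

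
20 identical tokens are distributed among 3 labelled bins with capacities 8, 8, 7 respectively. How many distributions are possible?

10

Without the upper bounds there are C(22,2) = 231 ways to split 20 among 3 bins.
Subtract solutions that violate a single cap (substitute x_i' = x_i − (cap_i+1)): x_1 ≥ 9 gives C(13,2) = 78; x_2 ≥ 9 gives C(13,2) = 78; x_3 ≥ 8 gives C(14,2) = 91. Together 247.
Add back pairs where two caps are both exceeded: 6 + 10 + 10 = 26.
By inclusion–exclusion the count is 231 − 247 + 26 = 10.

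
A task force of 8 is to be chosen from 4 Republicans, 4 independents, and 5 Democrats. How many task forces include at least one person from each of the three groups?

1268

Total 8-person selections from all 13: C(13,8) = 1287.
Subtract selections that omit an entire group: no Republicans → C(9,8) = 9; no independents → C(9,8) = 9; no Democrats → C(8,8) = 1.
Add back selections omitting two groups (i.e. drawn from a single group): C(4,8) + C(4,8) + C(5,8) = 0.
By inclusion–exclusion: 1287 − 19 + 0 = 1268.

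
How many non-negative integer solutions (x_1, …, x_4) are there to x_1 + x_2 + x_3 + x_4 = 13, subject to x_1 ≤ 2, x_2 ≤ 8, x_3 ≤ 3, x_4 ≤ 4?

30

Without the upper bounds there are C(16,3) = 560 ways to split 13 among 4 variables.
Subtract solutions that violate a single cap (substitute x_i' = x_i − (cap_i+1)): x_1 ≥ 3 gives C(13,3) = 286; x_2 ≥ 9 gives C(7,3) = 35; x_3 ≥ 4 gives C(12,3) = 220; x_4 ≥ 5 gives C(11,3) = 165. Together 706.
Add back pairs where two caps are both exceeded: 4 + 84 + 56 + 1 + 0 + 35 = 180.
Subtract triples: 0 + 0 + 4 + 0 = 4.
By inclusion–exclusion the count is 560 − 706 + 180 − 4 = 30.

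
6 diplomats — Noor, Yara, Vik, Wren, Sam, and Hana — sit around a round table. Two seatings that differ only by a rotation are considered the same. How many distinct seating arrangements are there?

Around a circle, 6 distinct people have 6!/6 = (5)! = 120 rotationally distinct seatings.

120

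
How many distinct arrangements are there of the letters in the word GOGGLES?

The 7 letters of GOGGLES have repeats: G appearing 3 times.
Dividing 7! = 5040 by 3! = 6 for the repeated letters gives 840.

840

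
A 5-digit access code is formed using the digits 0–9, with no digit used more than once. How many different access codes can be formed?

This is a permutation of 5 out of 10: P(10,5) = 10!/5!.
10 × 9 × 8 × 7 × 6 = 30240.

30240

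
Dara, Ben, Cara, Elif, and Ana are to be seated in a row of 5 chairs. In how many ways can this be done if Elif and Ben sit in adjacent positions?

Place the 3 others and the Elif-Ben pair as 4 objects in a line; the pair has 2 internal arrangements.
So the count is 2·(4)! = 48.

48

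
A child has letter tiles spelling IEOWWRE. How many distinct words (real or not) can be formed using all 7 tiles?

1260

Letter multiplicities in IEOWWRE: E×2, I×1, O×1, R×1, W×2.
So there are 7! / (2!·2!) = 1260 distinguishable arrangements.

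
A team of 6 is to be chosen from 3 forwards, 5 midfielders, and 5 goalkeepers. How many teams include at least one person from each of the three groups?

1450

With no constraint there are C(13,6) = 1716 possible selections.
Selections missing a whole group: no forwards → C(10,6) = 210; no midfielders → C(8,6) = 28; no goalkeepers → C(8,6) = 28.
Add back selections omitting two groups (i.e. drawn from a single group): C(3,6) + C(5,6) + C(5,6) = 0.
By inclusion–exclusion: 1716 − 266 + 0 = 1450.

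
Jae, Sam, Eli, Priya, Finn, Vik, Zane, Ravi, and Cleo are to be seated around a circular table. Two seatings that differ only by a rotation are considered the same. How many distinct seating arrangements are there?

Seat Jae anywhere (absorbing the rotational symmetry), then permute the other 8: (8)! = 40320.

40320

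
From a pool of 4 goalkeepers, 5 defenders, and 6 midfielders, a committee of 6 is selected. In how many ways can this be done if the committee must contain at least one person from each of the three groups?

4250

Total 6-person selections from all 15: C(15,6) = 5005.
Selections missing a whole group: no goalkeepers → C(11,6) = 462; no defenders → C(10,6) = 210; no midfielders → C(9,6) = 84.
Add back selections omitting two groups (i.e. drawn from a single group): C(4,6) + C(5,6) + C(6,6) = 1.
By inclusion–exclusion: 5005 − 756 + 1 = 4250.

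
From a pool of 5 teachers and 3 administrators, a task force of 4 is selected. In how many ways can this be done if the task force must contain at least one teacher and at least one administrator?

65

Unrestricted: C(8,4) = 70 ways to pick any 4 of the 8.
Subtract selections that omit an entire group: no teachers → C(3,4) = 0; no administrators → C(5,4) = 5.
Both groups omitted at once is impossible, so 70 − 5 = 65.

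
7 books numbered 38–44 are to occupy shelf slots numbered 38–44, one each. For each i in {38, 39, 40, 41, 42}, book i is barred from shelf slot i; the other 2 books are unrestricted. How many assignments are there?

Let Aᵢ (for 38 ≤ i ≤ 42) be the placements that put book i in its forbidden shelf slot. Any j of these fix j positions, leaving (7−j)! ways to fill the rest, and there are C(5,j) ways to pick which j.
By inclusion–exclusion, the number of valid placements is Σ_{j=0}^{5} (−1)^j C(5,j)·(7−j)!.
Computing: 5040 − 3600 + 1200 − 240 + 30 − 2 = 2428.

2428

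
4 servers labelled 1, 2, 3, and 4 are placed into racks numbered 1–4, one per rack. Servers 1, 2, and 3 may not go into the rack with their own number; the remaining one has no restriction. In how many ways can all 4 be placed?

Let Aᵢ (for i ∈ {1, 2, 3}) be the placements that put server i in its forbidden rack. Any j of these fix j positions, leaving (4−j)! ways to fill the rest, and there are C(3,j) ways to pick which j.
By inclusion–exclusion, the number of valid placements is Σ_{j=0}^{3} (−1)^j C(3,j)·(4−j)!.
Computing: 24 − 18 + 6 − 1 = 11.

11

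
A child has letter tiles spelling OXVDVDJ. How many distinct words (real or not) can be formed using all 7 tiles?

1260

The 7 letters of OXVDVDJ have repeats: D appearing twice and V appearing twice.
The number of distinct arrangements is 7!/(2!·2!) = 5040/4 = 1260.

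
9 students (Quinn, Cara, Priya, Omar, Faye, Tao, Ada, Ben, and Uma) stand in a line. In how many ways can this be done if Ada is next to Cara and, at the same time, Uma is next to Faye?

20160

Treat {Ada,Cara} as one block (2 orders) and {Uma,Faye} as another (2 orders).
That leaves 7 units to arrange: 2 × 2 × 7! = 4 × 5040 = 20160.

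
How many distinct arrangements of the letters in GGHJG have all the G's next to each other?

Treat the 3 copies of G as a single block. The multiset to arrange is then {GGG, H, J}, 3 items in all.
All 3 items are distinct, so there are (3)! = 6 arrangements.

6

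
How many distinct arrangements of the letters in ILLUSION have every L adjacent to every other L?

2520

Treat the 2 copies of L as a single block. The multiset to arrange is then {LL, I, I, N, O, S, U}, 7 items in all.
That gives (7)!/(2!) = 2520 arrangements.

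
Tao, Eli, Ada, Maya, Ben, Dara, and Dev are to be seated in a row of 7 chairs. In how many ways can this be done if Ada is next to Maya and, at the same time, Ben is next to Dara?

480

Treat {Ada,Maya} as one block (2 orders) and {Ben,Dara} as another (2 orders).
That leaves 5 units to arrange: 2 × 2 × 5! = 4 × 120 = 480.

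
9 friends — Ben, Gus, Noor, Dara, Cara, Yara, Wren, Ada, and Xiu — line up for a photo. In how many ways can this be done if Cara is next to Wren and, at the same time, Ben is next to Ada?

Treat {Cara,Wren} as one block (2 orders) and {Ben,Ada} as another (2 orders).
That leaves 7 units to arrange: 2 × 2 × 7! = 4 × 5040 = 20160.

20160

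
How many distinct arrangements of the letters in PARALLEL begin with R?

Fix R in the first position and arrange the remaining 7 letters.
Those 7 letters have A appearing twice and L appearing 3 times, giving (7)!/(3!·2!) = 420.

420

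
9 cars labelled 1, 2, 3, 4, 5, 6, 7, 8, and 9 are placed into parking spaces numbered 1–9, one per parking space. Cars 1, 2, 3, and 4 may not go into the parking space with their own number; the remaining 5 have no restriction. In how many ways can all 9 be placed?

229080

Let Aᵢ (for 1 ≤ i ≤ 4) be the placements that put car i in its forbidden parking space. Any j of these fix j positions, leaving (9−j)! ways to fill the rest, and there are C(4,j) ways to pick which j.
By inclusion–exclusion, the number of valid placements is Σ_{j=0}^{4} (−1)^j C(4,j)·(9−j)!.
Computing: 362880 − 161280 + 30240 − 2880 + 120 = 229080.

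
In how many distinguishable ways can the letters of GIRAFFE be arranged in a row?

2520

The 7 letters of GIRAFFE have repeats: F appearing twice.
So there are 7! / (2!) = 2520 distinguishable arrangements.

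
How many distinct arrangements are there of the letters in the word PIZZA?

The 5 letters of PIZZA have repeats: Z appearing twice.
Dividing 5! = 120 by 2! = 2 for the repeated letters gives 60.

60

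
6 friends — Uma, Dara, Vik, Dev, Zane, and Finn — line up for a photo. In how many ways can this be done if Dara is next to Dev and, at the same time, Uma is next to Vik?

Treat {Dara,Dev} as one block (2 orders) and {Uma,Vik} as another (2 orders).
That leaves 4 units to arrange: 2 × 2 × 4! = 4 × 24 = 96.

96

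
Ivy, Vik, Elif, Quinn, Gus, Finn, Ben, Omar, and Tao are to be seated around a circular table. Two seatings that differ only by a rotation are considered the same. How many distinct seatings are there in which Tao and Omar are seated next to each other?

Glue Tao and Omar into a block (2 internal orders). Seating 8 units around a circle gives (7)! arrangements.
So 2 × (7)! = 2 × 5040 = 10080.

10080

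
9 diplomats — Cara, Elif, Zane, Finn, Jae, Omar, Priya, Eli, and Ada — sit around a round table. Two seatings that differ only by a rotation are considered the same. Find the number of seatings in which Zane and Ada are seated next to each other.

10080

Glue Zane and Ada into a block (2 internal orders). Seating 8 units around a circle gives (7)! arrangements.
So 2 × (7)! = 2 × 5040 = 10080.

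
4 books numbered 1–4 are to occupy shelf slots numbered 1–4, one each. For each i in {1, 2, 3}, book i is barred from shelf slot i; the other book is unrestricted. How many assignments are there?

Let Aᵢ (for i ∈ {1, 2, 3}) be the placements that put book i in its forbidden shelf slot. Any j of these fix j positions, leaving (4−j)! ways to fill the rest, and there are C(3,j) ways to pick which j.
By inclusion–exclusion, the number of valid placements is Σ_{j=0}^{3} (−1)^j C(3,j)·(4−j)!.
Computing: 24 − 18 + 6 − 1 = 11.

11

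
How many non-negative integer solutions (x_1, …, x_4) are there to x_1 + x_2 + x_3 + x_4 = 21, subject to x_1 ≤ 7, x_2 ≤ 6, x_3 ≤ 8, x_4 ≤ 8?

By stars and bars, unrestricted non-negative solutions to x_1+…+x_4 = 21 number C(21+3,3) = 2024.
Subtract solutions that violate a single cap (substitute x_i' = x_i − (cap_i+1)): x_1 ≥ 8 gives C(16,3) = 560; x_2 ≥ 7 gives C(17,3) = 680; x_3 ≥ 9 gives C(15,3) = 455; x_4 ≥ 9 gives C(15,3) = 455. Together 2150.
Add back pairs where two caps are both exceeded: 84 + 35 + 35 + 56 + 56 + 20 = 286.
By inclusion–exclusion the count is 2024 − 2150 + 286 = 160.

160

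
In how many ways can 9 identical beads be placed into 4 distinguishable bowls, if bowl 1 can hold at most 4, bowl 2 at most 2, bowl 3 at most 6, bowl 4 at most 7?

91

By stars and bars, unrestricted non-negative solutions to x_1+…+x_4 = 9 number C(9+3,3) = 220.
Subtract solutions that violate a single cap (substitute x_i' = x_i − (cap_i+1)): x_1 ≥ 5 gives C(7,3) = 35; x_2 ≥ 3 gives C(9,3) = 84; x_3 ≥ 7 gives C(5,3) = 10; x_4 ≥ 8 gives C(4,3) = 4. Together 133.
Add back pairs where two caps are both exceeded: 4 + 0 + 0 + 0 + 0 + 0 = 4.
By inclusion–exclusion the count is 220 − 133 + 4 = 91.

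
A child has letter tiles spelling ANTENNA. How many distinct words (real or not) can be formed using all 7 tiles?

The 7 letters of ANTENNA have repeats: A appearing twice and N appearing 3 times.
The number of distinct arrangements is 7!/(3!·2!) = 5040/12 = 420.

420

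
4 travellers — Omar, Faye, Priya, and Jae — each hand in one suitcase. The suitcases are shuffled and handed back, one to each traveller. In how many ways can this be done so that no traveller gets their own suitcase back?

This is the derangement count D_4: permutations of 4 items with no fixed point.
By inclusion–exclusion this is Σ_{j=0}^{4} (−1)^j C(4,j)·(4−j)!.
Computing: 24 − 24 + 12 − 4 + 1 = 9.

9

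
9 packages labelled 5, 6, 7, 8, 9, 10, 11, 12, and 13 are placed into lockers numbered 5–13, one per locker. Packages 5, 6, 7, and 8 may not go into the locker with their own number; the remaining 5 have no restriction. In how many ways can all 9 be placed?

229080

Let Aᵢ (for 5 ≤ i ≤ 8) be the placements that put package i in its forbidden locker. Any j of these fix j positions, leaving (9−j)! ways to fill the rest, and there are C(4,j) ways to pick which j.
By inclusion–exclusion, the number of valid placements is Σ_{j=0}^{4} (−1)^j C(4,j)·(9−j)!.
Computing: 362880 − 161280 + 30240 − 2880 + 120 = 229080.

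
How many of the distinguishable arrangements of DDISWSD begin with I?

60

Fix I in the first position and arrange the remaining 6 letters.
Those 6 letters have D appearing 3 times and S appearing twice, giving (6)!/(3!·2!) = 60.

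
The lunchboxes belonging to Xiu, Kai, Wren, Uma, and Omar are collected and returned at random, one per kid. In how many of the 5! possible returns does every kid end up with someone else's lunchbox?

44

This is the derangement count D_5: permutations of 5 items with no fixed point.
By inclusion–exclusion this is Σ_{j=0}^{5} (−1)^j C(5,j)·(5−j)!.
Computing: 120 − 120 + 60 − 20 + 5 − 1 = 44.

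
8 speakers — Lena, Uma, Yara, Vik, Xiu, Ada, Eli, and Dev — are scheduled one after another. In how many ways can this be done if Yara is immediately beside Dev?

10080

Glue Yara and Dev into one block (2 internal orders), leaving 7 units to arrange in a row.
That gives 2 × 7! = 2 × 5040 = 10080.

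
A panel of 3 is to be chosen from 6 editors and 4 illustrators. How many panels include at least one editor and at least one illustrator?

Unrestricted: C(10,3) = 120 ways to pick any 3 of the 10.
Subtract selections that omit an entire group: no editors → C(4,3) = 4; no illustrators → C(6,3) = 20.
Both groups omitted at once is impossible, so 120 − 24 = 96.

96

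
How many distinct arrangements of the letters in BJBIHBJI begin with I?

Fix I in the first position and arrange the remaining 7 letters.
Those 7 letters have B appearing 3 times and J appearing twice, giving (7)!/(3!·2!) = 420.

420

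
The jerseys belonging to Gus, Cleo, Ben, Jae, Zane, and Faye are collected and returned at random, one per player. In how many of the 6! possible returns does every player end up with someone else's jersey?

265

Let Aᵢ be the assignments in which player i gets their old jersey. We want the size of the complement of A₁∪…∪A_6.
By inclusion–exclusion this is Σ_{j=0}^{6} (−1)^j C(6,j)·(6−j)!.
Computing: 720 − 720 + 360 − 120 + 30 − 6 + 1 = 265.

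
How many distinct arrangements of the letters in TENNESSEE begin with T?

Fix T in the first position and arrange the remaining 8 letters.
Those 8 letters have E appearing 4 times, N appearing twice, and S appearing twice, giving (8)!/(4!·2!·2!) = 420.

420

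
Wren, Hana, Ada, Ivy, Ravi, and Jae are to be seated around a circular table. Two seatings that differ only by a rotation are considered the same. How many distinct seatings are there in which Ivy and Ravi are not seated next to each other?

72

All circular seatings of 6 people number (5)! = 120.
Seatings with Ivy beside Ravi: treat them as a block with 2 internal orders, giving 2 × (4)! = 48.
Subtracting, 120 − 48 = 72.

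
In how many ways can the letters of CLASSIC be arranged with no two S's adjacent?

900

There are 7!/(2!·2!) = 1260 arrangements of CLASSIC in total.
Arrangements with the S's together: treat SS as one letter, giving (6)!/(2!) = 360.
Subtracting, 1260 − 360 = 900 arrangements keep the S's apart.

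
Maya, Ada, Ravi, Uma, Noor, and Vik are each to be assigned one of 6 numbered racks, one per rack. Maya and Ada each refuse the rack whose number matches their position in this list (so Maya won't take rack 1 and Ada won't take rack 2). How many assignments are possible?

504

Let Aᵢ (for i ∈ {1, 2}) be the placements that put person i in their forbidden rack. Any j of these fix j positions, leaving (6−j)! ways to fill the rest, and there are C(2,j) ways to pick which j.
By inclusion–exclusion, the number of valid placements is Σ_{j=0}^{2} (−1)^j C(2,j)·(6−j)!.
Computing: 720 − 240 + 24 = 504.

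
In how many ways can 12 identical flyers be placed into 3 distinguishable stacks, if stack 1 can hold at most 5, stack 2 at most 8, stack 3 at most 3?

14

Ignoring the caps, the number of non-negative solutions to x_1+…+x_3 = 12 is C(14,2) = 91.
Subtract solutions that violate a single cap (substitute x_i' = x_i − (cap_i+1)): x_1 ≥ 6 gives C(8,2) = 28; x_2 ≥ 9 gives C(5,2) = 10; x_3 ≥ 4 gives C(10,2) = 45. Together 83.
Add back pairs where two caps are both exceeded: 0 + 6 + 0 = 6.
By inclusion–exclusion the count is 91 − 83 + 6 = 14.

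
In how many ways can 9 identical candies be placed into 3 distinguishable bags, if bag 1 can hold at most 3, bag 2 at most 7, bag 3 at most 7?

Without the upper bounds there are C(11,2) = 55 ways to split 9 among 3 bags.
Subtract solutions that violate a single cap (substitute x_i' = x_i − (cap_i+1)): x_1 ≥ 4 gives C(7,2) = 21; x_2 ≥ 8 gives C(3,2) = 3; x_3 ≥ 8 gives C(3,2) = 3. Together 27.
No two caps can be exceeded simultaneously, so the pair terms are all 0.
By inclusion–exclusion the count is 55 − 27 + 0 = 28.

28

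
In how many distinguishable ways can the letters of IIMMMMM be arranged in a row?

The 7 letters of IIMMMMM have repeats: I appearing twice and M appearing 5 times.
So there are 7! / (5!·2!) = 21 distinguishable arrangements.

21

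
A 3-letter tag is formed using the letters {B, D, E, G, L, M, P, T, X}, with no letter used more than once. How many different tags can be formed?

Choose and order 3 of the 9 symbols: the first letter has 9 options, the next 8, then 7.
9 × 8 × 7 = 504.

504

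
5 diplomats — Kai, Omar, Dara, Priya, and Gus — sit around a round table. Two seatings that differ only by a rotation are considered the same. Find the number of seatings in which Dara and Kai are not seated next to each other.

12

Without the restriction there are (4)! = 24 seatings.
Seatings with Dara beside Kai: treat them as a block with 2 internal orders, giving 2 × (3)! = 12.
Subtracting, 24 − 12 = 12.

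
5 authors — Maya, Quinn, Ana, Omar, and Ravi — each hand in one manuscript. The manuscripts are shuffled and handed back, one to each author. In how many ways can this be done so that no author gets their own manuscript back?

Count assignments avoiding every fixed point. For any j of the 5 authors fixed to their own manuscript, the other 5−j can be arranged in (5−j)! ways.
By inclusion–exclusion this is Σ_{j=0}^{5} (−1)^j C(5,j)·(5−j)!.
Computing: 120 − 120 + 60 − 20 + 5 − 1 = 44.

44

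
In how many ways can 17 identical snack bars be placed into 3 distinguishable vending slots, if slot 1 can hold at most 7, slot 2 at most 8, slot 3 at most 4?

6

Ignoring the caps, the number of non-negative solutions to x_1+…+x_3 = 17 is C(19,2) = 171.
Subtract solutions that violate a single cap (substitute x_i' = x_i − (cap_i+1)): x_1 ≥ 8 gives C(11,2) = 55; x_2 ≥ 9 gives C(10,2) = 45; x_3 ≥ 5 gives C(14,2) = 91. Together 191.
Add back pairs where two caps are both exceeded: 1 + 15 + 10 = 26.
By inclusion–exclusion the count is 171 − 191 + 26 = 6.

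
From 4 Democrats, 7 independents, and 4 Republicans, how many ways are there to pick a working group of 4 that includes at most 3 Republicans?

1364

Split by how many Republicans are chosen (0 through 3).
Sum: C(4,0)·C(11,4) + C(4,1)·C(11,3) + C(4,2)·C(11,2) + C(4,3)·C(11,1) = 330 + 660 + 330 + 44 = 1364.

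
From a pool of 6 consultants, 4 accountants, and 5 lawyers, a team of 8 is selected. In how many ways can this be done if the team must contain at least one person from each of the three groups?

6216

Unrestricted: C(15,8) = 6435 ways to pick any 8 of the 15.
Selections missing a whole group: no consultants → C(9,8) = 9; no accountants → C(11,8) = 165; no lawyers → C(10,8) = 45.
Add back selections omitting two groups (i.e. drawn from a single group): C(6,8) + C(4,8) + C(5,8) = 0.
By inclusion–exclusion: 6435 − 219 + 0 = 6216.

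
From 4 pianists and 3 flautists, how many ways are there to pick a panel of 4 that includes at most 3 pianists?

34

Split by how many pianists are chosen (0 through 3).
Sum: C(4,0)·C(3,4) + C(4,1)·C(3,3) + C(4,2)·C(3,2) + C(4,3)·C(3,1) = 0 + 4 + 18 + 12 = 34.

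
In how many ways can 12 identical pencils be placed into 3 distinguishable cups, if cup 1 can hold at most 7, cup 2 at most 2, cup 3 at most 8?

15

Ignoring the caps, the number of non-negative solutions to x_1+…+x_3 = 12 is C(14,2) = 91.
Subtract solutions that violate a single cap (substitute x_i' = x_i − (cap_i+1)): x_1 ≥ 8 gives C(6,2) = 15; x_2 ≥ 3 gives C(11,2) = 55; x_3 ≥ 9 gives C(5,2) = 10. Together 80.
Add back pairs where two caps are both exceeded: 3 + 0 + 1 = 4.
By inclusion–exclusion the count is 91 − 80 + 4 = 15.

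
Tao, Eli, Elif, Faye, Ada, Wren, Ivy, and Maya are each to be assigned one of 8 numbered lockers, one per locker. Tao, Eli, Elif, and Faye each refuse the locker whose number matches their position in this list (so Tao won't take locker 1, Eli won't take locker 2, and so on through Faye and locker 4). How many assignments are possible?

24024

Let Aᵢ (for 1 ≤ i ≤ 4) be the placements that put person i in their forbidden locker. Any j of these fix j positions, leaving (8−j)! ways to fill the rest, and there are C(4,j) ways to pick which j.
By inclusion–exclusion, the number of valid placements is Σ_{j=0}^{4} (−1)^j C(4,j)·(8−j)!.
Computing: 40320 − 20160 + 4320 − 480 + 24 = 24024.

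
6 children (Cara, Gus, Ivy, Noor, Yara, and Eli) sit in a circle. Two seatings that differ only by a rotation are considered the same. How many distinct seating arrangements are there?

120

Seat Cara anywhere (absorbing the rotational symmetry), then permute the other 5: (5)! = 120.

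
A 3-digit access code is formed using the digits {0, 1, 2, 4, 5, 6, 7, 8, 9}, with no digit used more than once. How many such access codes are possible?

504

With no repetition, fill the 3 digits in order: 9 choices, then 8, down to 7.
9 × 8 × 7 = 504.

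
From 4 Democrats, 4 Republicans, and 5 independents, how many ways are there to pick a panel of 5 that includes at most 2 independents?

Split by how many independents are chosen (0 through 2).
Sum: C(5,0)·C(8,5) + C(5,1)·C(8,4) + C(5,2)·C(8,3) = 56 + 350 + 560 = 966.

966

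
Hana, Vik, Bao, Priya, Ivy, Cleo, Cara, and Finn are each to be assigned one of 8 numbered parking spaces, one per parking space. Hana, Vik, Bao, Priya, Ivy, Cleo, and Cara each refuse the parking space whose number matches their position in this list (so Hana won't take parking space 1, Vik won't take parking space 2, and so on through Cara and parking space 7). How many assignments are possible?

Let Aᵢ (for 1 ≤ i ≤ 7) be the placements that put person i in their forbidden parking space. Any j of these fix j positions, leaving (8−j)! ways to fill the rest, and there are C(7,j) ways to pick which j.
By inclusion–exclusion, the number of valid placements is Σ_{j=0}^{7} (−1)^j C(7,j)·(8−j)!.
Computing: 40320 − 35280 + 15120 − 4200 + 840 − 126 + 14 − 1 = 16687.

16687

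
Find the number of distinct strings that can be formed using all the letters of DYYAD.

The 5 letters of DYYAD have repeats: D appearing twice and Y appearing twice.
So there are 5! / (2!·2!) = 30 distinguishable arrangements.

30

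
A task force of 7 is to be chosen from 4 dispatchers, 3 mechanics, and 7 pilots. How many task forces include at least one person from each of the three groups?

With no constraint there are C(14,7) = 3432 possible selections.
Selections missing a whole group: no dispatchers → C(10,7) = 120; no mechanics → C(11,7) = 330; no pilots → C(7,7) = 1.
Add back selections omitting two groups (i.e. drawn from a single group): C(4,7) + C(3,7) + C(7,7) = 1.
By inclusion–exclusion: 3432 − 451 + 1 = 2982.

2982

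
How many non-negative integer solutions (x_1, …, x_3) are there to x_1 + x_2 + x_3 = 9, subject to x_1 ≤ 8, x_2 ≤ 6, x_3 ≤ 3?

27

Ignoring the caps, the number of non-negative solutions to x_1+…+x_3 = 9 is C(11,2) = 55.
Subtract solutions that violate a single cap (substitute x_i' = x_i − (cap_i+1)): x_1 ≥ 9 gives C(2,2) = 1; x_2 ≥ 7 gives C(4,2) = 6; x_3 ≥ 4 gives C(7,2) = 21. Together 28.
No two caps can be exceeded simultaneously, so the pair terms are all 0.
By inclusion–exclusion the count is 55 − 28 + 0 = 27.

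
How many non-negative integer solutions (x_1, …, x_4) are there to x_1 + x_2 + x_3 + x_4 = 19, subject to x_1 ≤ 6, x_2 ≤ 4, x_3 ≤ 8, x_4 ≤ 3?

Ignoring the caps, the number of non-negative solutions to x_1+…+x_4 = 19 is C(22,3) = 1540.
Subtract solutions that violate a single cap (substitute x_i' = x_i − (cap_i+1)): x_1 ≥ 7 gives C(15,3) = 455; x_2 ≥ 5 gives C(17,3) = 680; x_3 ≥ 9 gives C(13,3) = 286; x_4 ≥ 4 gives C(18,3) = 816. Together 2237.
Add back pairs where two caps are both exceeded: 120 + 20 + 165 + 56 + 286 + 84 = 731.
Subtract triples: 0 + 20 + 0 + 4 = 24.
By inclusion–exclusion the count is 1540 − 2237 + 731 − 24 = 10.

10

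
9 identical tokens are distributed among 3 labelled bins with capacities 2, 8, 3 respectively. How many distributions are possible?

Without the upper bounds there are C(11,2) = 55 ways to split 9 among 3 bins.
Subtract solutions that violate a single cap (substitute x_i' = x_i − (cap_i+1)): x_1 ≥ 3 gives C(8,2) = 28; x_2 ≥ 9 gives C(2,2) = 1; x_3 ≥ 4 gives C(7,2) = 21. Together 50.
Add back pairs where two caps are both exceeded: 0 + 6 + 0 = 6.
By inclusion–exclusion the count is 55 − 50 + 6 = 11.

11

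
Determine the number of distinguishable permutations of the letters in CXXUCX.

60

The 6 letters of CXXUCX have repeats: C appearing twice and X appearing 3 times.
So there are 6! / (3!·2!) = 60 distinguishable arrangements.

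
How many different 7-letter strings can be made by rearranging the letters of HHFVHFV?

The 7 letters of HHFVHFV have repeats: F appearing twice, H appearing 3 times, and V appearing twice.
The number of distinct arrangements is 7!/(3!·2!·2!) = 5040/24 = 210.

210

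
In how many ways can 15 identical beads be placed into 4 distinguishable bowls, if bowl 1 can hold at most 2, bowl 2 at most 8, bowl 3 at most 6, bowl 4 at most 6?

Without the upper bounds there are C(18,3) = 816 ways to split 15 among 4 bowls.
Subtract solutions that violate a single cap (substitute x_i' = x_i − (cap_i+1)): x_1 ≥ 3 gives C(15,3) = 455; x_2 ≥ 9 gives C(9,3) = 84; x_3 ≥ 7 gives C(11,3) = 165; x_4 ≥ 7 gives C(11,3) = 165. Together 869.
Add back pairs where two caps are both exceeded: 20 + 56 + 56 + 0 + 0 + 4 = 136.
By inclusion–exclusion the count is 816 − 869 + 136 = 83.

83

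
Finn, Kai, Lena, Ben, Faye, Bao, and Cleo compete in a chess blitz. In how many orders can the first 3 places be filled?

This is an ordered selection of 3 from 7: P(7,3).
That gives 7 × 6 × 5 = 210.

210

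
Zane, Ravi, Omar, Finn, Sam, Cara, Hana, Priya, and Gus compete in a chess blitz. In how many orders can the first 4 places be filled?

3024

There are 9 choices for 1st place, 8 for 2nd, and so on down to 6 for position 4.
That gives 9 × 8 × 7 × 6 = 3024.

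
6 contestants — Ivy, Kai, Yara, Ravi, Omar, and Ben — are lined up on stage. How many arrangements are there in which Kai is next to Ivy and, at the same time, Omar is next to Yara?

Treat {Kai,Ivy} as one block (2 orders) and {Omar,Yara} as another (2 orders).
That leaves 4 units to arrange: 2 × 2 × 4! = 4 × 24 = 96.

96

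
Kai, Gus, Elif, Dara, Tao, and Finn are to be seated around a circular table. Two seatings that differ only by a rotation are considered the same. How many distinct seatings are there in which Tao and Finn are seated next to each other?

48

Treat {Tao, Finn} as one unit (2 internal orders) and seat the resulting 5 units around the table: (4)! circular arrangements.
So 2 × (4)! = 2 × 24 = 48.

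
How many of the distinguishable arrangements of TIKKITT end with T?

With the last slot taken by T, it remains to arrange the other 6 letters (IKKITT).
Those 6 letters have I appearing twice, K appearing twice, and T appearing twice, giving (6)!/(2!·2!·2!) = 90.

90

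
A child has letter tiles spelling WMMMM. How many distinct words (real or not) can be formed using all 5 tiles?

5

WMMMM has 5 letters with M appearing 4 times.
The number of distinct arrangements is 5!/(4!) = 120/24 = 5.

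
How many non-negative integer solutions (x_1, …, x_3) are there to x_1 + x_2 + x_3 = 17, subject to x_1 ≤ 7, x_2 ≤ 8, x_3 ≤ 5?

10

Without the upper bounds there are C(19,2) = 171 ways to split 17 among 3 variables.
Subtract solutions that violate a single cap (substitute x_i' = x_i − (cap_i+1)): x_1 ≥ 8 gives C(11,2) = 55; x_2 ≥ 9 gives C(10,2) = 45; x_3 ≥ 6 gives C(13,2) = 78. Together 178.
Add back pairs where two caps are both exceeded: 1 + 10 + 6 = 17.
By inclusion–exclusion the count is 171 − 178 + 17 = 10.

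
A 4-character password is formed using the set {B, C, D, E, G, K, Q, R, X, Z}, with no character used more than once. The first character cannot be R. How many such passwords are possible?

4536

The first character has 10−1 = 9 choices (anything except R).
The remaining 3 characters are filled from the other 9 symbols without repetition: 9 × 8 × 7 = 504.
Total: 9 × 504 = 4536.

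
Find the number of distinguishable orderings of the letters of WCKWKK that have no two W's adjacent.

Total arrangements of WCKWKK: 6!/(3!·2!) = 60.
If the two W's are adjacent, glue them into one block, leaving 5 items to arrange: (5)!/(3!) = 20 ways.
Subtracting, 60 − 20 = 40 arrangements keep the W's apart.

40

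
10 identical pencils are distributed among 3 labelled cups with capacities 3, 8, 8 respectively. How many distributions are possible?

32

Without the upper bounds there are C(12,2) = 66 ways to split 10 among 3 cups.
Subtract solutions that violate a single cap (substitute x_i' = x_i − (cap_i+1)): x_1 ≥ 4 gives C(8,2) = 28; x_2 ≥ 9 gives C(3,2) = 3; x_3 ≥ 9 gives C(3,2) = 3. Together 34.
No two caps can be exceeded simultaneously, so the pair terms are all 0.
By inclusion–exclusion the count is 66 − 34 + 0 = 32.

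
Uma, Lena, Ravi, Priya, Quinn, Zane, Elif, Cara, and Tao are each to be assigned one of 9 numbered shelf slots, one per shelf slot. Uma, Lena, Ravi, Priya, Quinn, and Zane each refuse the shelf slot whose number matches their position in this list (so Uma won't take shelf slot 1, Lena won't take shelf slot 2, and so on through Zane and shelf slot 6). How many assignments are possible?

183822

Let Aᵢ (for 1 ≤ i ≤ 6) be the placements that put person i in their forbidden shelf slot. Any j of these fix j positions, leaving (9−j)! ways to fill the rest, and there are C(6,j) ways to pick which j.
By inclusion–exclusion, the number of valid placements is Σ_{j=0}^{6} (−1)^j C(6,j)·(9−j)!.
Computing: 362880 − 241920 + 75600 − 14400 + 1800 − 144 + 6 = 183822.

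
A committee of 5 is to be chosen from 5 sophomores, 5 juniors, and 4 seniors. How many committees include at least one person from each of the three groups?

Total 5-person selections from all 14: C(14,5) = 2002.
Subtract selections that omit an entire group: no sophomores → C(9,5) = 126; no juniors → C(9,5) = 126; no seniors → C(10,5) = 252.
Add back selections omitting two groups (i.e. drawn from a single group): C(5,5) + C(5,5) + C(4,5) = 2.
By inclusion–exclusion: 2002 − 504 + 2 = 1500.

1500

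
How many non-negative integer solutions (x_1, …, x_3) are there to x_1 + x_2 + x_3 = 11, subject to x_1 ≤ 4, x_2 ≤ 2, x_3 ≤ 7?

By stars and bars, unrestricted non-negative solutions to x_1+…+x_3 = 11 number C(11+2,2) = 78.
Subtract solutions that violate a single cap (substitute x_i' = x_i − (cap_i+1)): x_1 ≥ 5 gives C(8,2) = 28; x_2 ≥ 3 gives C(10,2) = 45; x_3 ≥ 8 gives C(5,2) = 10. Together 83.
Add back pairs where two caps are both exceeded: 10 + 0 + 1 = 11.
By inclusion–exclusion the count is 78 − 83 + 11 = 6.

6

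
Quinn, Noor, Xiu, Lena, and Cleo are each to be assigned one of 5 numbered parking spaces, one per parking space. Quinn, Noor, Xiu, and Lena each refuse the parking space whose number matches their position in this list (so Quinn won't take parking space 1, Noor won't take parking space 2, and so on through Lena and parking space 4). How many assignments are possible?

53

Let Aᵢ (for 1 ≤ i ≤ 4) be the placements that put person i in their forbidden parking space. Any j of these fix j positions, leaving (5−j)! ways to fill the rest, and there are C(4,j) ways to pick which j.
By inclusion–exclusion, the number of valid placements is Σ_{j=0}^{4} (−1)^j C(4,j)·(5−j)!.
Computing: 120 − 96 + 36 − 8 + 1 = 53.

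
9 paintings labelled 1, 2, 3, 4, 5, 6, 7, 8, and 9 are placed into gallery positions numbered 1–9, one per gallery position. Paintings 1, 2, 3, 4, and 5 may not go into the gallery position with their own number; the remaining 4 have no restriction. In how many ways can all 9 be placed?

205056

Let Aᵢ (for 1 ≤ i ≤ 5) be the placements that put painting i in its forbidden gallery position. Any j of these fix j positions, leaving (9−j)! ways to fill the rest, and there are C(5,j) ways to pick which j.
By inclusion–exclusion, the number of valid placements is Σ_{j=0}^{5} (−1)^j C(5,j)·(9−j)!.
Computing: 362880 − 201600 + 50400 − 7200 + 600 − 24 = 205056.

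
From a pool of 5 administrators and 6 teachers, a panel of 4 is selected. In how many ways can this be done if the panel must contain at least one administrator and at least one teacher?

With no constraint there are C(11,4) = 330 possible selections.
Selections missing a whole group: no administrators → C(6,4) = 15; no teachers → C(5,4) = 5.
Both groups omitted at once is impossible, so 330 − 20 = 310.

310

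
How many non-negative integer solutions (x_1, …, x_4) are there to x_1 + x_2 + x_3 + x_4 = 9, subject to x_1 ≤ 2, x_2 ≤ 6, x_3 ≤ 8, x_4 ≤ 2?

61

Without the upper bounds there are C(12,3) = 220 ways to split 9 among 4 variables.
Subtract solutions that violate a single cap (substitute x_i' = x_i − (cap_i+1)): x_1 ≥ 3 gives C(9,3) = 84; x_2 ≥ 7 gives C(5,3) = 10; x_3 ≥ 9 gives C(3,3) = 1; x_4 ≥ 3 gives C(9,3) = 84. Together 179.
Add back pairs where two caps are both exceeded: 0 + 0 + 20 + 0 + 0 + 0 = 20.
By inclusion–exclusion the count is 220 − 179 + 20 = 61.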